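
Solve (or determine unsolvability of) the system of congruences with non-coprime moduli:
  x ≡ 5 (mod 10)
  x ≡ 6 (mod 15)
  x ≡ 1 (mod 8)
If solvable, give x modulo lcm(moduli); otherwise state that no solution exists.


Moduli 10, 15, 8 are not pairwise coprime, so CRT works modulo lcm(m_i) when all pairwise compatibility conditions hold.
Pairwise compatibility: gcd(m_i, m_j) must divide a_i - a_j for every pair.
Merge one congruence at a time:
  Start: x ≡ 5 (mod 10).
  Combine with x ≡ 6 (mod 15): gcd(10, 15) = 5, and 6 - 5 = 1 is NOT divisible by 5.
    ⇒ system is inconsistent (no integer solution).

No solution (the system is inconsistent).


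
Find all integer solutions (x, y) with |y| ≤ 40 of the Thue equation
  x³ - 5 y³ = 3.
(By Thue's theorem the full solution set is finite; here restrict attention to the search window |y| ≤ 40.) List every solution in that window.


The equation is x³ - 5y³ = 3. For fixed y, x³ = 5·y³ + 3, so a solution requires the RHS to be a perfect cube.
Strategy: iterate y from -40 to 40, compute RHS = 5·y³ + 3, and check whether it is a (positive or negative) perfect cube.
Check small values of y:
  y = 0: RHS = 3 is not a perfect cube.
  y = 1: RHS = 8 = (2)³ ⇒ x = 2 works.
  y = -1: RHS = -2 is not a perfect cube.
  y = 2: RHS = 43 is not a perfect cube.
  y = -2: RHS = -37 is not a perfect cube.
  y = 3: RHS = 138 is not a perfect cube.
  y = -3: RHS = -132 is not a perfect cube.
Continuing the search up to |y| = 40 finds no further solutions beyond those listed.
Collected solutions: (2, 1).

Solutions (with |y| ≤ 40): (2, 1).


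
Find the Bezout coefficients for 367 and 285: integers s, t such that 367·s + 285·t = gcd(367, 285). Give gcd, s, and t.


Euclidean algorithm on (367, 285) — divide until remainder is 0:
  367 = 1 · 285 + 82
  285 = 3 · 82 + 39
  82 = 2 · 39 + 4
  39 = 9 · 4 + 3
  4 = 1 · 3 + 1
  3 = 3 · 1 + 0
gcd(367, 285) = 1.
Track Bezout coefficients alongside the remainders: start with r₀ = 367 = a·1 + b·0 (s = 1, t = 0) and r₁ = 285 = a·0 + b·1 (s = 0, t = 1); each new remainder r_{k+1} = r_{k-1} − q_k·r_k inherits s_{k+1} = s_{k-1} − q_k·s_k, t_{k+1} = t_{k-1} − q_k·t_k, so r_k = a·s_k + b·t_k at every step:
  q = 1: r = 82, s = 1 − 1·0 = 1, t = 0 − 1·1 = -1  (check: 367·1 + 285·(-1) = 82)
  q = 3: r = 39, s = 0 − 3·1 = -3, t = 1 − 3·(-1) = 4  (check: 367·(-3) + 285·4 = 39)
  q = 2: r = 4, s = 1 − 2·(-3) = 7, t = -1 − 2·4 = -9  (check: 367·7 + 285·(-9) = 4)
  q = 9: r = 3, s = -3 − 9·7 = -66, t = 4 − 9·(-9) = 85  (check: 367·(-66) + 285·85 = 3)
  q = 1: r = 1, s = 7 − 1·(-66) = 73, t = -9 − 1·85 = -94  (check: 367·73 + 285·(-94) = 1)
The row with r = 1 (the gcd) gives the Bezout coefficients s = 73, t = -94.
Result: 367 · (73) + 285 · (-94) = 1.

gcd(367, 285) = 1; s = 73, t = -94 (check: 367·73 + 285·(-94) = 1).


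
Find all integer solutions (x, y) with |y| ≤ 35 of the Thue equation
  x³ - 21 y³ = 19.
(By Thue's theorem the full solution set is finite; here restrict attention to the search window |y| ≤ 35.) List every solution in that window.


The equation is x³ - 21y³ = 19. For fixed y, x³ = 21·y³ + 19, so a solution requires the RHS to be a perfect cube.
Strategy: iterate y from -35 to 35, compute RHS = 21·y³ + 19, and check whether it is a (positive or negative) perfect cube.
Check small values of y:
  y = 0: RHS = 19 is not a perfect cube.
  y = 1: RHS = 40 is not a perfect cube.
  y = -1: RHS = -2 is not a perfect cube.
  y = 2: RHS = 187 is not a perfect cube.
  y = -2: RHS = -149 is not a perfect cube.
  y = 3: RHS = 586 is not a perfect cube.
  y = -3: RHS = -548 is not a perfect cube.
Continuing the search up to |y| = 35 finds no solutions either.
No (x, y) in the scanned range satisfies the equation.

No integer solutions with |y| ≤ 35.


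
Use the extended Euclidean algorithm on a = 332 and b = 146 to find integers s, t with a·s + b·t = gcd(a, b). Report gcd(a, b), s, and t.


Euclidean algorithm on (332, 146) — divide until remainder is 0:
  332 = 2 · 146 + 40
  146 = 3 · 40 + 26
  40 = 1 · 26 + 14
  26 = 1 · 14 + 12
  14 = 1 · 12 + 2
  12 = 6 · 2 + 0
gcd(332, 146) = 2.
Track Bezout coefficients alongside the remainders: start with r₀ = 332 = a·1 + b·0 (s = 1, t = 0) and r₁ = 146 = a·0 + b·1 (s = 0, t = 1); each new remainder r_{k+1} = r_{k-1} − q_k·r_k inherits s_{k+1} = s_{k-1} − q_k·s_k, t_{k+1} = t_{k-1} − q_k·t_k, so r_k = a·s_k + b·t_k at every step:
  q = 2: r = 40, s = 1 − 2·0 = 1, t = 0 − 2·1 = -2  (check: 332·1 + 146·(-2) = 40)
  q = 3: r = 26, s = 0 − 3·1 = -3, t = 1 − 3·(-2) = 7  (check: 332·(-3) + 146·7 = 26)
  q = 1: r = 14, s = 1 − 1·(-3) = 4, t = -2 − 1·7 = -9  (check: 332·4 + 146·(-9) = 14)
  q = 1: r = 12, s = -3 − 1·4 = -7, t = 7 − 1·(-9) = 16  (check: 332·(-7) + 146·16 = 12)
  q = 1: r = 2, s = 4 − 1·(-7) = 11, t = -9 − 1·16 = -25  (check: 332·11 + 146·(-25) = 2)
The row with r = 2 (the gcd) gives the Bezout coefficients s = 11, t = -25.
Result: 332 · (11) + 146 · (-25) = 2.

gcd(332, 146) = 2; s = 11, t = -25 (check: 332·11 + 146·(-25) = 2).


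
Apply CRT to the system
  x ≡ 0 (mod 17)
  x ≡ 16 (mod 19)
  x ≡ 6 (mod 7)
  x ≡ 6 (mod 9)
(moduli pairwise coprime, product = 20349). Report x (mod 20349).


Product of moduli M = 17 · 19 · 7 · 9 = 20349.
Merge one congruence at a time:
  Start: x ≡ 0 (mod 17).
  Combine with x ≡ 16 (mod 19); new modulus lcm = 323.
    Write x = 0 + 17·t and substitute into x ≡ 16 (mod 19): 17·t ≡ 16 − 0 = 16 (mod 19).
    The inverse of 17 mod 19 is 9 (since 17·9 = 153 = 8·19 + 1), so t ≡ 9·16 = 144 ≡ 11 (mod 19).
    Then x = 0 + 17·11 = 187, valid modulo lcm(17, 19) = 323: x ≡ 187 (mod 323).
  Combine with x ≡ 6 (mod 7); new modulus lcm = 2261.
    Write x = 187 + 323·t and substitute into x ≡ 6 (mod 7): 323·t ≡ 6 − 187 = -181 (mod 7).
    Reduce coefficients mod 7: 1·t ≡ 1 (mod 7).
    So t ≡ 1 (mod 7).
    Then x = 187 + 323·1 = 510, valid modulo lcm(323, 7) = 2261: x ≡ 510 (mod 2261).
  Combine with x ≡ 6 (mod 9); new modulus lcm = 20349.
    Write x = 510 + 2261·t and substitute into x ≡ 6 (mod 9): 2261·t ≡ 6 − 510 = -504 (mod 9).
    Reduce coefficients mod 9: 2·t ≡ 0 (mod 9).
    The inverse of 2 mod 9 is 5 (since 2·5 = 10 = 1·9 + 1), so t ≡ 5·0 = 0 ≡ 0 (mod 9).
    Then x = 510 + 2261·0 = 510, valid modulo lcm(2261, 9) = 20349: x ≡ 510 (mod 20349).
Verify against each original: 510 mod 17 = 0, 510 mod 19 = 16, 510 mod 7 = 6, 510 mod 9 = 6.

x ≡ 510 (mod 20349).


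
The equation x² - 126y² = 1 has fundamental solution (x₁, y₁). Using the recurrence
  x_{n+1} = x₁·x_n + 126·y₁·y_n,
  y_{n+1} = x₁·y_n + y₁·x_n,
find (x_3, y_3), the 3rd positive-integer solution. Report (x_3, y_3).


Step 1: Find the fundamental solution (x₁, y₁) of x² - 126y² = 1.
  Expand √126 as a continued fraction. a₀ = ⌊√126⌋ = 11; iterate m_{k+1} = d_k·a_k − m_k, d_{k+1} = (126 − m_{k+1}²)/d_k, a_{k+1} = ⌊(a₀ + m_{k+1})/d_{k+1}⌋ (starting m₀ = 0, d₀ = 1), with convergents p_k = a_k·p_{k-1} + p_{k-2}, q_k = a_k·q_{k-1} + q_{k-2} (p₋₁ = 1, q₋₁ = 0):
  k = 0: a₀ = 11; p₀/q₀ = 11/1; p₀² − 126·q₀² = 121 − 126 = -5.
  k = 1: m = 11, d = 5, a = ⌊(11 + 11)/5⌋ = 4; p/q = (4·11 + 1)/(4·1 + 0) = 45/4; p² − 126·q² = 2025 − 2016 = 9.
  k = 2: m = 9, d = 9, a = ⌊(11 + 9)/9⌋ = 2; p/q = (2·45 + 11)/(2·4 + 1) = 101/9; p² − 126·q² = 10201 − 10206 = -5.
  k = 3: m = 9, d = 5, a = ⌊(11 + 9)/5⌋ = 4; p/q = (4·101 + 45)/(4·9 + 4) = 449/40; p² − 126·q² = 201601 − 201600 = 1.
  The first convergent with p² − 126·q² = 1 gives the fundamental solution (x₁, y₁) = (449, 40).
Step 2: Apply the recurrence (x_{n+1}, y_{n+1}) = (x₁x_n + 126y₁y_n, x₁y_n + y₁x_n) repeatedly.
  From (x_1, y_1) = (449, 40): x_2 = 449·449 + 126·40·40 = 403201; y_2 = 449·40 + 40·449 = 35920.
  From (x_2, y_2) = (403201, 35920): x_3 = 449·403201 + 126·40·35920 = 362074049; y_3 = 449·35920 + 40·403201 = 32256120.
Step 3: Verify x_3² - 126·y_3² = 131097616959254401 - 131097616959254400 = 1 (should be 1). ✓

(x_1, y_1) = (449, 40); (x_3, y_3) = (362074049, 32256120).


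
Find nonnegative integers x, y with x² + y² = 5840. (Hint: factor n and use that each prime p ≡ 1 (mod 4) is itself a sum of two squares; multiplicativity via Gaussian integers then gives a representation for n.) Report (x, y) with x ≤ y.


Step 1: Factor n = 5840 = 2^4 · 5 · 73.
Step 2: Check the mod-4 condition on each prime factor: 2 = 2 (special); 5 ≡ 1 (mod 4), exponent 1; 73 ≡ 1 (mod 4), exponent 1.
All primes ≡ 3 (mod 4) appear to even exponent (or don't appear), so by the two-squares theorem n IS expressible as a sum of two squares.
Step 3: Build a representation. Group n = k² · m with k = 4 and m = 5 · 73 = 365 (a product of primes ≡ 1 (mod 4)); a representation of m scales to one of n via (k·x)² + (k·y)² = k²(x² + y²). Each prime p ≡ 1 (mod 4) is itself a sum of two squares; find a² by testing p − a² for a perfect square:
  5: 5 − 1² = 4 = 2² ⇒ 5 = 1² + 2².
  73: 73 − 1² = 72, 73 − 2² = 69, 73 − 3² = 64 = 8² ⇒ 73 = 3² + 8².
  Combine using the Brahmagupta–Fibonacci identity (a² + b²)(c² + d²) = (ac − bd)² + (ad + bc)² = (ac + bd)² + (ad − bc)²:
  5 · 73 = 365: from (1² + 2²)(3² + 8²), take (1·3 − 2·8, 1·8 + 2·3) = (3 − 16, 8 + 6) = (-13, 14); dropping signs (only squares matter) gives (13, 14); check 13² + 14² = 169 + 196 = 365 ✓.
  Scale by k = 4: (4·13, 4·14) = (52, 56).
Step 4: Order so x ≤ y and verify: 52² + 56² = 2704 + 3136 = 5840 = n. ✓

n = 5840 = 52² + 56² (one valid representation with x ≤ y).


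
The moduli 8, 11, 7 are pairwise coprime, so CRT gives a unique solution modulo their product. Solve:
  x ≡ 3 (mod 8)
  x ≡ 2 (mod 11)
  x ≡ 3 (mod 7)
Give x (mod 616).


Moduli 8, 11, 7 are pairwise coprime; by CRT there is a unique solution modulo M = 8 · 11 · 7 = 616.
Solve pairwise, accumulating the modulus:
  Start with x ≡ 3 (mod 8).
  Combine with x ≡ 2 (mod 11): since gcd(8, 11) = 1, we get a unique residue mod 88.
    Write x = 3 + 8·t and substitute into x ≡ 2 (mod 11): 8·t ≡ 2 − 3 = -1 (mod 11).
    Reduce coefficients mod 11: 8·t ≡ 10 (mod 11).
    The inverse of 8 mod 11 is 7 (since 8·7 = 56 = 5·11 + 1), so t ≡ 7·10 = 70 ≡ 4 (mod 11).
    Then x = 3 + 8·4 = 35, valid modulo lcm(8, 11) = 88: x ≡ 35 (mod 88).
  Combine with x ≡ 3 (mod 7): since gcd(88, 7) = 1, we get a unique residue mod 616.
    Write x = 35 + 88·t and substitute into x ≡ 3 (mod 7): 88·t ≡ 3 − 35 = -32 (mod 7).
    Reduce coefficients mod 7: 4·t ≡ 3 (mod 7).
    The inverse of 4 mod 7 is 2 (since 4·2 = 8 = 1·7 + 1), so t ≡ 2·3 = 6 ≡ 6 (mod 7).
    Then x = 35 + 88·6 = 563, valid modulo lcm(88, 7) = 616: x ≡ 563 (mod 616).
Verify: 563 mod 8 = 3 ✓, 563 mod 11 = 2 ✓, 563 mod 7 = 3 ✓.

x ≡ 563 (mod 616).


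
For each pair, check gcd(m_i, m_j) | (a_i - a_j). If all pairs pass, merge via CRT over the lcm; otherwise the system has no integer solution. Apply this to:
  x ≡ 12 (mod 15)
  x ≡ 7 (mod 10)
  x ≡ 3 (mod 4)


Moduli 15, 10, 4 are not pairwise coprime, so CRT works modulo lcm(m_i) when all pairwise compatibility conditions hold.
Pairwise compatibility: gcd(m_i, m_j) must divide a_i - a_j for every pair.
Merge one congruence at a time:
  Start: x ≡ 12 (mod 15).
  Combine with x ≡ 7 (mod 10): gcd(15, 10) = 5; 7 - 12 = -5, which IS divisible by 5, so compatible.
    Write x = 12 + 15·t and substitute into x ≡ 7 (mod 10): 15·t ≡ 7 − 12 = -5 (mod 10).
    Divide the congruence (and modulus) by g = 5: 3·t ≡ -1 (mod 2).
    Reduce coefficients mod 2: 1·t ≡ 1 (mod 2).
    So t ≡ 1 (mod 2).
    Then x = 12 + 15·1 = 27, valid modulo lcm(15, 10) = 30: x ≡ 27 (mod 30).
  Combine with x ≡ 3 (mod 4): gcd(30, 4) = 2; 3 - 27 = -24, which IS divisible by 2, so compatible.
    Write x = 27 + 30·t and substitute into x ≡ 3 (mod 4): 30·t ≡ 3 − 27 = -24 (mod 4).
    Divide the congruence (and modulus) by g = 2: 15·t ≡ -12 (mod 2).
    Reduce coefficients mod 2: 1·t ≡ 0 (mod 2).
    So t ≡ 0 (mod 2).
    Then x = 27 + 30·0 = 27, valid modulo lcm(30, 4) = 60: x ≡ 27 (mod 60).
Verify: 27 mod 15 = 12, 27 mod 10 = 7, 27 mod 4 = 3.

x ≡ 27 (mod 60).


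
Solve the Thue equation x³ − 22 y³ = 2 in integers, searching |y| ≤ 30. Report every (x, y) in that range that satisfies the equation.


The equation is x³ - 22y³ = 2. For fixed y, x³ = 22·y³ + 2, so a solution requires the RHS to be a perfect cube.
Strategy: iterate y from -30 to 30, compute RHS = 22·y³ + 2, and check whether it is a (positive or negative) perfect cube.
Check small values of y:
  y = 0: RHS = 2 is not a perfect cube.
  y = 1: RHS = 24 is not a perfect cube.
  y = -1: RHS = -20 is not a perfect cube.
  y = 2: RHS = 178 is not a perfect cube.
  y = -2: RHS = -174 is not a perfect cube.
  y = 3: RHS = 596 is not a perfect cube.
  y = -3: RHS = -592 is not a perfect cube.
Continuing the search up to |y| = 30 finds no solutions either.
No (x, y) in the scanned range satisfies the equation.

No integer solutions with |y| ≤ 30.


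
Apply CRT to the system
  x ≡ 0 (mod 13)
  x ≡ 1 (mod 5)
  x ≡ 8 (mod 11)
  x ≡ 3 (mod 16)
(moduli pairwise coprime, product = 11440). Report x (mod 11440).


Product of moduli M = 13 · 5 · 11 · 16 = 11440.
Merge one congruence at a time:
  Start: x ≡ 0 (mod 13).
  Combine with x ≡ 1 (mod 5); new modulus lcm = 65.
    Write x = 0 + 13·t and substitute into x ≡ 1 (mod 5): 13·t ≡ 1 − 0 = 1 (mod 5).
    Reduce coefficients mod 5: 3·t ≡ 1 (mod 5).
    The inverse of 3 mod 5 is 2 (since 3·2 = 6 = 1·5 + 1), so t ≡ 2·1 = 2 ≡ 2 (mod 5).
    Then x = 0 + 13·2 = 26, valid modulo lcm(13, 5) = 65: x ≡ 26 (mod 65).
  Combine with x ≡ 8 (mod 11); new modulus lcm = 715.
    Write x = 26 + 65·t and substitute into x ≡ 8 (mod 11): 65·t ≡ 8 − 26 = -18 (mod 11).
    Reduce coefficients mod 11: 10·t ≡ 4 (mod 11).
    The inverse of 10 mod 11 is 10 (since 10·10 = 100 = 9·11 + 1), so t ≡ 10·4 = 40 ≡ 7 (mod 11).
    Then x = 26 + 65·7 = 481, valid modulo lcm(65, 11) = 715: x ≡ 481 (mod 715).
  Combine with x ≡ 3 (mod 16); new modulus lcm = 11440.
    Write x = 481 + 715·t and substitute into x ≡ 3 (mod 16): 715·t ≡ 3 − 481 = -478 (mod 16).
    Reduce coefficients mod 16: 11·t ≡ 2 (mod 16).
    The inverse of 11 mod 16 is 3 (since 11·3 = 33 = 2·16 + 1), so t ≡ 3·2 = 6 ≡ 6 (mod 16).
    Then x = 481 + 715·6 = 4771, valid modulo lcm(715, 16) = 11440: x ≡ 4771 (mod 11440).
Verify against each original: 4771 mod 13 = 0, 4771 mod 5 = 1, 4771 mod 11 = 8, 4771 mod 16 = 3.

x ≡ 4771 (mod 11440).


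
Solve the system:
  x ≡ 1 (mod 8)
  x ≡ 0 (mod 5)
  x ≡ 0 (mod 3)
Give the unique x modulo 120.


Moduli 8, 5, 3 are pairwise coprime; by CRT there is a unique solution modulo M = 8 · 5 · 3 = 120.
Solve pairwise, accumulating the modulus:
  Start with x ≡ 1 (mod 8).
  Combine with x ≡ 0 (mod 5): since gcd(8, 5) = 1, we get a unique residue mod 40.
    Write x = 1 + 8·t and substitute into x ≡ 0 (mod 5): 8·t ≡ 0 − 1 = -1 (mod 5).
    Reduce coefficients mod 5: 3·t ≡ 4 (mod 5).
    The inverse of 3 mod 5 is 2 (since 3·2 = 6 = 1·5 + 1), so t ≡ 2·4 = 8 ≡ 3 (mod 5).
    Then x = 1 + 8·3 = 25, valid modulo lcm(8, 5) = 40: x ≡ 25 (mod 40).
  Combine with x ≡ 0 (mod 3): since gcd(40, 3) = 1, we get a unique residue mod 120.
    Write x = 25 + 40·t and substitute into x ≡ 0 (mod 3): 40·t ≡ 0 − 25 = -25 (mod 3).
    Reduce coefficients mod 3: 1·t ≡ 2 (mod 3).
    So t ≡ 2 (mod 3).
    Then x = 25 + 40·2 = 105, valid modulo lcm(40, 3) = 120: x ≡ 105 (mod 120).
Verify: 105 mod 8 = 1 ✓, 105 mod 5 = 0 ✓, 105 mod 3 = 0 ✓.

x ≡ 105 (mod 120).


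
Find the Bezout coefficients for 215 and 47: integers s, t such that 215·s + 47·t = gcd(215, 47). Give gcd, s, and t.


Euclidean algorithm on (215, 47) — divide until remainder is 0:
  215 = 4 · 47 + 27
  47 = 1 · 27 + 20
  27 = 1 · 20 + 7
  20 = 2 · 7 + 6
  7 = 1 · 6 + 1
  6 = 6 · 1 + 0
gcd(215, 47) = 1.
Track Bezout coefficients alongside the remainders: start with r₀ = 215 = a·1 + b·0 (s = 1, t = 0) and r₁ = 47 = a·0 + b·1 (s = 0, t = 1); each new remainder r_{k+1} = r_{k-1} − q_k·r_k inherits s_{k+1} = s_{k-1} − q_k·s_k, t_{k+1} = t_{k-1} − q_k·t_k, so r_k = a·s_k + b·t_k at every step:
  q = 4: r = 27, s = 1 − 4·0 = 1, t = 0 − 4·1 = -4  (check: 215·1 + 47·(-4) = 27)
  q = 1: r = 20, s = 0 − 1·1 = -1, t = 1 − 1·(-4) = 5  (check: 215·(-1) + 47·5 = 20)
  q = 1: r = 7, s = 1 − 1·(-1) = 2, t = -4 − 1·5 = -9  (check: 215·2 + 47·(-9) = 7)
  q = 2: r = 6, s = -1 − 2·2 = -5, t = 5 − 2·(-9) = 23  (check: 215·(-5) + 47·23 = 6)
  q = 1: r = 1, s = 2 − 1·(-5) = 7, t = -9 − 1·23 = -32  (check: 215·7 + 47·(-32) = 1)
The row with r = 1 (the gcd) gives the Bezout coefficients s = 7, t = -32.
Result: 215 · (7) + 47 · (-32) = 1.

gcd(215, 47) = 1; s = 7, t = -32 (check: 215·7 + 47·(-32) = 1).


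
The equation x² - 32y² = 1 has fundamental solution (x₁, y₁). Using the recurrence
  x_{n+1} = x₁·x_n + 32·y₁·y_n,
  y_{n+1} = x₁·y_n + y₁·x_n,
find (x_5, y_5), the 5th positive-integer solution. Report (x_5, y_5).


Step 1: Find the fundamental solution (x₁, y₁) of x² - 32y² = 1.
  Expand √32 as a continued fraction. a₀ = ⌊√32⌋ = 5; iterate m_{k+1} = d_k·a_k − m_k, d_{k+1} = (32 − m_{k+1}²)/d_k, a_{k+1} = ⌊(a₀ + m_{k+1})/d_{k+1}⌋ (starting m₀ = 0, d₀ = 1), with convergents p_k = a_k·p_{k-1} + p_{k-2}, q_k = a_k·q_{k-1} + q_{k-2} (p₋₁ = 1, q₋₁ = 0):
  k = 0: a₀ = 5; p₀/q₀ = 5/1; p₀² − 32·q₀² = 25 − 32 = -7.
  k = 1: m = 5, d = 7, a = ⌊(5 + 5)/7⌋ = 1; p/q = (1·5 + 1)/(1·1 + 0) = 6/1; p² − 32·q² = 36 − 32 = 4.
  k = 2: m = 2, d = 4, a = ⌊(5 + 2)/4⌋ = 1; p/q = (1·6 + 5)/(1·1 + 1) = 11/2; p² − 32·q² = 121 − 128 = -7.
  k = 3: m = 2, d = 7, a = ⌊(5 + 2)/7⌋ = 1; p/q = (1·11 + 6)/(1·2 + 1) = 17/3; p² − 32·q² = 289 − 288 = 1.
  The first convergent with p² − 32·q² = 1 gives the fundamental solution (x₁, y₁) = (17, 3).
Step 2: Apply the recurrence (x_{n+1}, y_{n+1}) = (x₁x_n + 32y₁y_n, x₁y_n + y₁x_n) repeatedly.
  From (x_1, y_1) = (17, 3): x_2 = 17·17 + 32·3·3 = 577; y_2 = 17·3 + 3·17 = 102.
  From (x_2, y_2) = (577, 102): x_3 = 17·577 + 32·3·102 = 19601; y_3 = 17·102 + 3·577 = 3465.
  From (x_3, y_3) = (19601, 3465): x_4 = 17·19601 + 32·3·3465 = 665857; y_4 = 17·3465 + 3·19601 = 117708.
  From (x_4, y_4) = (665857, 117708): x_5 = 17·665857 + 32·3·117708 = 22619537; y_5 = 17·117708 + 3·665857 = 3998607.
Step 3: Verify x_5² - 32·y_5² = 511643454094369 - 511643454094368 = 1 (should be 1). ✓

(x_1, y_1) = (17, 3); (x_5, y_5) = (22619537, 3998607).


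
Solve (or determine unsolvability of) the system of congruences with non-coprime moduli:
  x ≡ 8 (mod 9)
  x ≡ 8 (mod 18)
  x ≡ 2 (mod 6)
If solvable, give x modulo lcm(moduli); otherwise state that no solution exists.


Moduli 9, 18, 6 are not pairwise coprime, so CRT works modulo lcm(m_i) when all pairwise compatibility conditions hold.
Pairwise compatibility: gcd(m_i, m_j) must divide a_i - a_j for every pair.
Merge one congruence at a time:
  Start: x ≡ 8 (mod 9).
  Combine with x ≡ 8 (mod 18): gcd(9, 18) = 9; 8 - 8 = 0, which IS divisible by 9, so compatible.
    Write x = 8 + 9·t and substitute into x ≡ 8 (mod 18): 9·t ≡ 8 − 8 = 0 (mod 18).
    Divide the congruence (and modulus) by g = 9: 1·t ≡ 0 (mod 2).
    So t ≡ 0 (mod 2).
    Then x = 8 + 9·0 = 8, valid modulo lcm(9, 18) = 18: x ≡ 8 (mod 18).
  Combine with x ≡ 2 (mod 6): gcd(18, 6) = 6; 2 - 8 = -6, which IS divisible by 6, so compatible.
    Write x = 8 + 18·t and substitute into x ≡ 2 (mod 6): 18·t ≡ 2 − 8 = -6 (mod 6).
    Divide the congruence (and modulus) by g = 6: 3·t ≡ -1 (mod 1).
    Modulo 1 every t works; take t = 0.
    Then x = 8 + 18·0 = 8, valid modulo lcm(18, 6) = 18: x ≡ 8 (mod 18).
Verify: 8 mod 9 = 8, 8 mod 18 = 8, 8 mod 6 = 2.

x ≡ 8 (mod 18).


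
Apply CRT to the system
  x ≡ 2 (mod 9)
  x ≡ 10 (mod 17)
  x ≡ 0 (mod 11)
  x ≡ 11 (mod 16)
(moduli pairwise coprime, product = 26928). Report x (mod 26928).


Product of moduli M = 9 · 17 · 11 · 16 = 26928.
Merge one congruence at a time:
  Start: x ≡ 2 (mod 9).
  Combine with x ≡ 10 (mod 17); new modulus lcm = 153.
    Write x = 2 + 9·t and substitute into x ≡ 10 (mod 17): 9·t ≡ 10 − 2 = 8 (mod 17).
    The inverse of 9 mod 17 is 2 (since 9·2 = 18 = 1·17 + 1), so t ≡ 2·8 = 16 ≡ 16 (mod 17).
    Then x = 2 + 9·16 = 146, valid modulo lcm(9, 17) = 153: x ≡ 146 (mod 153).
  Combine with x ≡ 0 (mod 11); new modulus lcm = 1683.
    Write x = 146 + 153·t and substitute into x ≡ 0 (mod 11): 153·t ≡ 0 − 146 = -146 (mod 11).
    Reduce coefficients mod 11: 10·t ≡ 8 (mod 11).
    The inverse of 10 mod 11 is 10 (since 10·10 = 100 = 9·11 + 1), so t ≡ 10·8 = 80 ≡ 3 (mod 11).
    Then x = 146 + 153·3 = 605, valid modulo lcm(153, 11) = 1683: x ≡ 605 (mod 1683).
  Combine with x ≡ 11 (mod 16); new modulus lcm = 26928.
    Write x = 605 + 1683·t and substitute into x ≡ 11 (mod 16): 1683·t ≡ 11 − 605 = -594 (mod 16).
    Reduce coefficients mod 16: 3·t ≡ 14 (mod 16).
    The inverse of 3 mod 16 is 11 (since 3·11 = 33 = 2·16 + 1), so t ≡ 11·14 = 154 ≡ 10 (mod 16).
    Then x = 605 + 1683·10 = 17435, valid modulo lcm(1683, 16) = 26928: x ≡ 17435 (mod 26928).
Verify against each original: 17435 mod 9 = 2, 17435 mod 17 = 10, 17435 mod 11 = 0, 17435 mod 16 = 11.

x ≡ 17435 (mod 26928).


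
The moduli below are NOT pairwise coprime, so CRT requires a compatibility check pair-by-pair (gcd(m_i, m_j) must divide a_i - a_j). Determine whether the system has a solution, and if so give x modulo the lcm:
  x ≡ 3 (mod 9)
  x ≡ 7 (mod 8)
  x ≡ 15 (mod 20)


Moduli 9, 8, 20 are not pairwise coprime, so CRT works modulo lcm(m_i) when all pairwise compatibility conditions hold.
Pairwise compatibility: gcd(m_i, m_j) must divide a_i - a_j for every pair.
Merge one congruence at a time:
  Start: x ≡ 3 (mod 9).
  Combine with x ≡ 7 (mod 8): gcd(9, 8) = 1; 7 - 3 = 4, which IS divisible by 1, so compatible.
    Write x = 3 + 9·t and substitute into x ≡ 7 (mod 8): 9·t ≡ 7 − 3 = 4 (mod 8).
    Reduce coefficients mod 8: 1·t ≡ 4 (mod 8).
    So t ≡ 4 (mod 8).
    Then x = 3 + 9·4 = 39, valid modulo lcm(9, 8) = 72: x ≡ 39 (mod 72).
  Combine with x ≡ 15 (mod 20): gcd(72, 20) = 4; 15 - 39 = -24, which IS divisible by 4, so compatible.
    Write x = 39 + 72·t and substitute into x ≡ 15 (mod 20): 72·t ≡ 15 − 39 = -24 (mod 20).
    Divide the congruence (and modulus) by g = 4: 18·t ≡ -6 (mod 5).
    Reduce coefficients mod 5: 3·t ≡ 4 (mod 5).
    The inverse of 3 mod 5 is 2 (since 3·2 = 6 = 1·5 + 1), so t ≡ 2·4 = 8 ≡ 3 (mod 5).
    Then x = 39 + 72·3 = 255, valid modulo lcm(72, 20) = 360: x ≡ 255 (mod 360).
Verify: 255 mod 9 = 3, 255 mod 8 = 7, 255 mod 20 = 15.

x ≡ 255 (mod 360).


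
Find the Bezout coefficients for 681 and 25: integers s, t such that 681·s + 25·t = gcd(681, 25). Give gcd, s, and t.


Euclidean algorithm on (681, 25) — divide until remainder is 0:
  681 = 27 · 25 + 6
  25 = 4 · 6 + 1
  6 = 6 · 1 + 0
gcd(681, 25) = 1.
Track Bezout coefficients alongside the remainders: start with r₀ = 681 = a·1 + b·0 (s = 1, t = 0) and r₁ = 25 = a·0 + b·1 (s = 0, t = 1); each new remainder r_{k+1} = r_{k-1} − q_k·r_k inherits s_{k+1} = s_{k-1} − q_k·s_k, t_{k+1} = t_{k-1} − q_k·t_k, so r_k = a·s_k + b·t_k at every step:
  q = 27: r = 6, s = 1 − 27·0 = 1, t = 0 − 27·1 = -27  (check: 681·1 + 25·(-27) = 6)
  q = 4: r = 1, s = 0 − 4·1 = -4, t = 1 − 4·(-27) = 109  (check: 681·(-4) + 25·109 = 1)
The row with r = 1 (the gcd) gives the Bezout coefficients s = -4, t = 109.
Result: 681 · (-4) + 25 · (109) = 1.

gcd(681, 25) = 1; s = -4, t = 109 (check: 681·(-4) + 25·109 = 1).


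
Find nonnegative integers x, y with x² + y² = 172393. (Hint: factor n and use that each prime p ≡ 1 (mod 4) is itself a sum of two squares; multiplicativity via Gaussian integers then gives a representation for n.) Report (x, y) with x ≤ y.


Step 1: Factor n = 172393 = 13 · 89 · 149.
Step 2: Check the mod-4 condition on each prime factor: 13 ≡ 1 (mod 4), exponent 1; 89 ≡ 1 (mod 4), exponent 1; 149 ≡ 1 (mod 4), exponent 1.
All primes ≡ 3 (mod 4) appear to even exponent (or don't appear), so by the two-squares theorem n IS expressible as a sum of two squares.
Step 3: Build a representation. Here n = 13 · 89 · 149 is a product of primes ≡ 1 (mod 4). Each prime p ≡ 1 (mod 4) is itself a sum of two squares; find a² by testing p − a² for a perfect square:
  13: 13 − 1² = 12, 13 − 2² = 9 = 3² ⇒ 13 = 2² + 3².
  89: 89 − 1² = 88, 89 − 2² = 85, 89 − 3² = 80, 89 − 4² = 73, 89 − 5² = 64 = 8² ⇒ 89 = 5² + 8².
  149: 149 − 1² = 148, 149 − 2² = 145, 149 − 3² = 140, 149 − 4² = 133, 149 − 5² = 124, 149 − 6² = 113, 149 − 7² = 100 = 10² ⇒ 149 = 7² + 10².
  Combine using the Brahmagupta–Fibonacci identity (a² + b²)(c² + d²) = (ac − bd)² + (ad + bc)² = (ac + bd)² + (ad − bc)²:
  13 · 89 = 1157: from (2² + 3²)(5² + 8²), take (2·5 − 3·8, 2·8 + 3·5) = (10 − 24, 16 + 15) = (-14, 31); dropping signs (only squares matter) gives (14, 31); check 14² + 31² = 196 + 961 = 1157 ✓.
  1157 · 149 = 172393: from (14² + 31²)(7² + 10²), take (14·7 − 31·10, 14·10 + 31·7) = (98 − 310, 140 + 217) = (-212, 357); dropping signs (only squares matter) gives (212, 357); check 212² + 357² = 44944 + 127449 = 172393 ✓.
Step 4: Order so x ≤ y and verify: 212² + 357² = 44944 + 127449 = 172393 = n. ✓

n = 172393 = 212² + 357² (one valid representation with x ≤ y).


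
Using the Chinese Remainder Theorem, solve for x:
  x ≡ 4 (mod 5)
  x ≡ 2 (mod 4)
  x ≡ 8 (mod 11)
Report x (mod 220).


Moduli 5, 4, 11 are pairwise coprime; by CRT there is a unique solution modulo M = 5 · 4 · 11 = 220.
Solve pairwise, accumulating the modulus:
  Start with x ≡ 4 (mod 5).
  Combine with x ≡ 2 (mod 4): since gcd(5, 4) = 1, we get a unique residue mod 20.
    Write x = 4 + 5·t and substitute into x ≡ 2 (mod 4): 5·t ≡ 2 − 4 = -2 (mod 4).
    Reduce coefficients mod 4: 1·t ≡ 2 (mod 4).
    So t ≡ 2 (mod 4).
    Then x = 4 + 5·2 = 14, valid modulo lcm(5, 4) = 20: x ≡ 14 (mod 20).
  Combine with x ≡ 8 (mod 11): since gcd(20, 11) = 1, we get a unique residue mod 220.
    Write x = 14 + 20·t and substitute into x ≡ 8 (mod 11): 20·t ≡ 8 − 14 = -6 (mod 11).
    Reduce coefficients mod 11: 9·t ≡ 5 (mod 11).
    The inverse of 9 mod 11 is 5 (since 9·5 = 45 = 4·11 + 1), so t ≡ 5·5 = 25 ≡ 3 (mod 11).
    Then x = 14 + 20·3 = 74, valid modulo lcm(20, 11) = 220: x ≡ 74 (mod 220).
Verify: 74 mod 5 = 4 ✓, 74 mod 4 = 2 ✓, 74 mod 11 = 8 ✓.

x ≡ 74 (mod 220).


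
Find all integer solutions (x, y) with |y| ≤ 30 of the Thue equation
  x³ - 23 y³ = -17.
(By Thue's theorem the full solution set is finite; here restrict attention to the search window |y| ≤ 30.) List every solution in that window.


The equation is x³ - 23y³ = -17. For fixed y, x³ = 23·y³ − 17, so a solution requires the RHS to be a perfect cube.
Strategy: iterate y from -30 to 30, compute RHS = 23·y³ − 17, and check whether it is a (positive or negative) perfect cube.
Check small values of y:
  y = 0: RHS = -17 is not a perfect cube.
  y = 1: RHS = 6 is not a perfect cube.
  y = -1: RHS = -40 is not a perfect cube.
  y = 2: RHS = 167 is not a perfect cube.
  y = -2: RHS = -201 is not a perfect cube.
  y = 3: RHS = 604 is not a perfect cube.
  y = -3: RHS = -638 is not a perfect cube.
Continuing the search up to |y| = 30 finds no solutions either.
No (x, y) in the scanned range satisfies the equation.

No integer solutions with |y| ≤ 30.


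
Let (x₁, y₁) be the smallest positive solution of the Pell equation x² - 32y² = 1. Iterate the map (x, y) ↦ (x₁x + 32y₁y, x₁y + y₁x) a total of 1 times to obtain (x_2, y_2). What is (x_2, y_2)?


Step 1: Find the fundamental solution (x₁, y₁) of x² - 32y² = 1.
  Expand √32 as a continued fraction. a₀ = ⌊√32⌋ = 5; iterate m_{k+1} = d_k·a_k − m_k, d_{k+1} = (32 − m_{k+1}²)/d_k, a_{k+1} = ⌊(a₀ + m_{k+1})/d_{k+1}⌋ (starting m₀ = 0, d₀ = 1), with convergents p_k = a_k·p_{k-1} + p_{k-2}, q_k = a_k·q_{k-1} + q_{k-2} (p₋₁ = 1, q₋₁ = 0):
  k = 0: a₀ = 5; p₀/q₀ = 5/1; p₀² − 32·q₀² = 25 − 32 = -7.
  k = 1: m = 5, d = 7, a = ⌊(5 + 5)/7⌋ = 1; p/q = (1·5 + 1)/(1·1 + 0) = 6/1; p² − 32·q² = 36 − 32 = 4.
  k = 2: m = 2, d = 4, a = ⌊(5 + 2)/4⌋ = 1; p/q = (1·6 + 5)/(1·1 + 1) = 11/2; p² − 32·q² = 121 − 128 = -7.
  k = 3: m = 2, d = 7, a = ⌊(5 + 2)/7⌋ = 1; p/q = (1·11 + 6)/(1·2 + 1) = 17/3; p² − 32·q² = 289 − 288 = 1.
  The first convergent with p² − 32·q² = 1 gives the fundamental solution (x₁, y₁) = (17, 3).
Step 2: Apply the recurrence (x_{n+1}, y_{n+1}) = (x₁x_n + 32y₁y_n, x₁y_n + y₁x_n) repeatedly.
  From (x_1, y_1) = (17, 3): x_2 = 17·17 + 32·3·3 = 577; y_2 = 17·3 + 3·17 = 102.
Step 3: Verify x_2² - 32·y_2² = 332929 - 332928 = 1 (should be 1). ✓

(x_1, y_1) = (17, 3); (x_2, y_2) = (577, 102).


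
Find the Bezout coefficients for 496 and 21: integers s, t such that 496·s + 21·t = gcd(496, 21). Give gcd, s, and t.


Euclidean algorithm on (496, 21) — divide until remainder is 0:
  496 = 23 · 21 + 13
  21 = 1 · 13 + 8
  13 = 1 · 8 + 5
  8 = 1 · 5 + 3
  5 = 1 · 3 + 2
  3 = 1 · 2 + 1
  2 = 2 · 1 + 0
gcd(496, 21) = 1.
Track Bezout coefficients alongside the remainders: start with r₀ = 496 = a·1 + b·0 (s = 1, t = 0) and r₁ = 21 = a·0 + b·1 (s = 0, t = 1); each new remainder r_{k+1} = r_{k-1} − q_k·r_k inherits s_{k+1} = s_{k-1} − q_k·s_k, t_{k+1} = t_{k-1} − q_k·t_k, so r_k = a·s_k + b·t_k at every step:
  q = 23: r = 13, s = 1 − 23·0 = 1, t = 0 − 23·1 = -23  (check: 496·1 + 21·(-23) = 13)
  q = 1: r = 8, s = 0 − 1·1 = -1, t = 1 − 1·(-23) = 24  (check: 496·(-1) + 21·24 = 8)
  q = 1: r = 5, s = 1 − 1·(-1) = 2, t = -23 − 1·24 = -47  (check: 496·2 + 21·(-47) = 5)
  q = 1: r = 3, s = -1 − 1·2 = -3, t = 24 − 1·(-47) = 71  (check: 496·(-3) + 21·71 = 3)
  q = 1: r = 2, s = 2 − 1·(-3) = 5, t = -47 − 1·71 = -118  (check: 496·5 + 21·(-118) = 2)
  q = 1: r = 1, s = -3 − 1·5 = -8, t = 71 − 1·(-118) = 189  (check: 496·(-8) + 21·189 = 1)
The row with r = 1 (the gcd) gives the Bezout coefficients s = -8, t = 189.
Result: 496 · (-8) + 21 · (189) = 1.

gcd(496, 21) = 1; s = -8, t = 189 (check: 496·(-8) + 21·189 = 1).


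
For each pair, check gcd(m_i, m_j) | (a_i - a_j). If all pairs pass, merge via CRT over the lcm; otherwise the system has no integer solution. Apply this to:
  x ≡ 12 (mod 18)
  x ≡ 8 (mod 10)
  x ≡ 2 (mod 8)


Moduli 18, 10, 8 are not pairwise coprime, so CRT works modulo lcm(m_i) when all pairwise compatibility conditions hold.
Pairwise compatibility: gcd(m_i, m_j) must divide a_i - a_j for every pair.
Merge one congruence at a time:
  Start: x ≡ 12 (mod 18).
  Combine with x ≡ 8 (mod 10): gcd(18, 10) = 2; 8 - 12 = -4, which IS divisible by 2, so compatible.
    Write x = 12 + 18·t and substitute into x ≡ 8 (mod 10): 18·t ≡ 8 − 12 = -4 (mod 10).
    Divide the congruence (and modulus) by g = 2: 9·t ≡ -2 (mod 5).
    Reduce coefficients mod 5: 4·t ≡ 3 (mod 5).
    The inverse of 4 mod 5 is 4 (since 4·4 = 16 = 3·5 + 1), so t ≡ 4·3 = 12 ≡ 2 (mod 5).
    Then x = 12 + 18·2 = 48, valid modulo lcm(18, 10) = 90: x ≡ 48 (mod 90).
  Combine with x ≡ 2 (mod 8): gcd(90, 8) = 2; 2 - 48 = -46, which IS divisible by 2, so compatible.
    Write x = 48 + 90·t and substitute into x ≡ 2 (mod 8): 90·t ≡ 2 − 48 = -46 (mod 8).
    Divide the congruence (and modulus) by g = 2: 45·t ≡ -23 (mod 4).
    Reduce coefficients mod 4: 1·t ≡ 1 (mod 4).
    So t ≡ 1 (mod 4).
    Then x = 48 + 90·1 = 138, valid modulo lcm(90, 8) = 360: x ≡ 138 (mod 360).
Verify: 138 mod 18 = 12, 138 mod 10 = 8, 138 mod 8 = 2.

x ≡ 138 (mod 360).


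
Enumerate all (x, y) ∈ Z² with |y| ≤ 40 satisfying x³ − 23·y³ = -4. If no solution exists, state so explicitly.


The equation is x³ - 23y³ = -4. For fixed y, x³ = 23·y³ − 4, so a solution requires the RHS to be a perfect cube.
Strategy: iterate y from -40 to 40, compute RHS = 23·y³ − 4, and check whether it is a (positive or negative) perfect cube.
Check small values of y:
  y = 0: RHS = -4 is not a perfect cube.
  y = 1: RHS = 19 is not a perfect cube.
  y = -1: RHS = -27 = (-3)³ ⇒ x = -3 works.
  y = 2: RHS = 180 is not a perfect cube.
  y = -2: RHS = -188 is not a perfect cube.
  y = 3: RHS = 617 is not a perfect cube.
  y = -3: RHS = -625 is not a perfect cube.
Continuing the search up to |y| = 40 finds no further solutions beyond those listed.
Collected solutions: (-3, -1).

Solutions (with |y| ≤ 40): (-3, -1).


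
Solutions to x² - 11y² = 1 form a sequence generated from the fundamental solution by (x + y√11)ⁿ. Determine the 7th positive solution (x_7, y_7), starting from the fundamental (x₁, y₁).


Step 1: Find the fundamental solution (x₁, y₁) of x² - 11y² = 1.
  Expand √11 as a continued fraction. a₀ = ⌊√11⌋ = 3; iterate m_{k+1} = d_k·a_k − m_k, d_{k+1} = (11 − m_{k+1}²)/d_k, a_{k+1} = ⌊(a₀ + m_{k+1})/d_{k+1}⌋ (starting m₀ = 0, d₀ = 1), with convergents p_k = a_k·p_{k-1} + p_{k-2}, q_k = a_k·q_{k-1} + q_{k-2} (p₋₁ = 1, q₋₁ = 0):
  k = 0: a₀ = 3; p₀/q₀ = 3/1; p₀² − 11·q₀² = 9 − 11 = -2.
  k = 1: m = 3, d = 2, a = ⌊(3 + 3)/2⌋ = 3; p/q = (3·3 + 1)/(3·1 + 0) = 10/3; p² − 11·q² = 100 − 99 = 1.
  The first convergent with p² − 11·q² = 1 gives the fundamental solution (x₁, y₁) = (10, 3).
Step 2: Apply the recurrence (x_{n+1}, y_{n+1}) = (x₁x_n + 11y₁y_n, x₁y_n + y₁x_n) repeatedly.
  From (x_1, y_1) = (10, 3): x_2 = 10·10 + 11·3·3 = 199; y_2 = 10·3 + 3·10 = 60.
  From (x_2, y_2) = (199, 60): x_3 = 10·199 + 11·3·60 = 3970; y_3 = 10·60 + 3·199 = 1197.
  From (x_3, y_3) = (3970, 1197): x_4 = 10·3970 + 11·3·1197 = 79201; y_4 = 10·1197 + 3·3970 = 23880.
  From (x_4, y_4) = (79201, 23880): x_5 = 10·79201 + 11·3·23880 = 1580050; y_5 = 10·23880 + 3·79201 = 476403.
  From (x_5, y_5) = (1580050, 476403): x_6 = 10·1580050 + 11·3·476403 = 31521799; y_6 = 10·476403 + 3·1580050 = 9504180.
  From (x_6, y_6) = (31521799, 9504180): x_7 = 10·31521799 + 11·3·9504180 = 628855930; y_7 = 10·9504180 + 3·31521799 = 189607197.
Step 3: Verify x_7² - 11·y_7² = 395459780696164900 - 395459780696164899 = 1 (should be 1). ✓

(x_1, y_1) = (10, 3); (x_7, y_7) = (628855930, 189607197).


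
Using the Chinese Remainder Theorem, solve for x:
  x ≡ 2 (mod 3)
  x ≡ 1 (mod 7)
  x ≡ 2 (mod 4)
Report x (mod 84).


Moduli 3, 7, 4 are pairwise coprime; by CRT there is a unique solution modulo M = 3 · 7 · 4 = 84.
Solve pairwise, accumulating the modulus:
  Start with x ≡ 2 (mod 3).
  Combine with x ≡ 1 (mod 7): since gcd(3, 7) = 1, we get a unique residue mod 21.
    Write x = 2 + 3·t and substitute into x ≡ 1 (mod 7): 3·t ≡ 1 − 2 = -1 (mod 7).
    Reduce coefficients mod 7: 3·t ≡ 6 (mod 7).
    The inverse of 3 mod 7 is 5 (since 3·5 = 15 = 2·7 + 1), so t ≡ 5·6 = 30 ≡ 2 (mod 7).
    Then x = 2 + 3·2 = 8, valid modulo lcm(3, 7) = 21: x ≡ 8 (mod 21).
  Combine with x ≡ 2 (mod 4): since gcd(21, 4) = 1, we get a unique residue mod 84.
    Write x = 8 + 21·t and substitute into x ≡ 2 (mod 4): 21·t ≡ 2 − 8 = -6 (mod 4).
    Reduce coefficients mod 4: 1·t ≡ 2 (mod 4).
    So t ≡ 2 (mod 4).
    Then x = 8 + 21·2 = 50, valid modulo lcm(21, 4) = 84: x ≡ 50 (mod 84).
Verify: 50 mod 3 = 2 ✓, 50 mod 7 = 1 ✓, 50 mod 4 = 2 ✓.

x ≡ 50 (mod 84).


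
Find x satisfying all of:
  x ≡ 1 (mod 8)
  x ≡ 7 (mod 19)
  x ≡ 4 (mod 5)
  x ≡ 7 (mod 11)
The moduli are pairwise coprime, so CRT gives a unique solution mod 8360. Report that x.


Product of moduli M = 8 · 19 · 5 · 11 = 8360.
Merge one congruence at a time:
  Start: x ≡ 1 (mod 8).
  Combine with x ≡ 7 (mod 19); new modulus lcm = 152.
    Write x = 1 + 8·t and substitute into x ≡ 7 (mod 19): 8·t ≡ 7 − 1 = 6 (mod 19).
    The inverse of 8 mod 19 is 12 (since 8·12 = 96 = 5·19 + 1), so t ≡ 12·6 = 72 ≡ 15 (mod 19).
    Then x = 1 + 8·15 = 121, valid modulo lcm(8, 19) = 152: x ≡ 121 (mod 152).
  Combine with x ≡ 4 (mod 5); new modulus lcm = 760.
    Write x = 121 + 152·t and substitute into x ≡ 4 (mod 5): 152·t ≡ 4 − 121 = -117 (mod 5).
    Reduce coefficients mod 5: 2·t ≡ 3 (mod 5).
    The inverse of 2 mod 5 is 3 (since 2·3 = 6 = 1·5 + 1), so t ≡ 3·3 = 9 ≡ 4 (mod 5).
    Then x = 121 + 152·4 = 729, valid modulo lcm(152, 5) = 760: x ≡ 729 (mod 760).
  Combine with x ≡ 7 (mod 11); new modulus lcm = 8360.
    Write x = 729 + 760·t and substitute into x ≡ 7 (mod 11): 760·t ≡ 7 − 729 = -722 (mod 11).
    Reduce coefficients mod 11: 1·t ≡ 4 (mod 11).
    So t ≡ 4 (mod 11).
    Then x = 729 + 760·4 = 3769, valid modulo lcm(760, 11) = 8360: x ≡ 3769 (mod 8360).
Verify against each original: 3769 mod 8 = 1, 3769 mod 19 = 7, 3769 mod 5 = 4, 3769 mod 11 = 7.

x ≡ 3769 (mod 8360).


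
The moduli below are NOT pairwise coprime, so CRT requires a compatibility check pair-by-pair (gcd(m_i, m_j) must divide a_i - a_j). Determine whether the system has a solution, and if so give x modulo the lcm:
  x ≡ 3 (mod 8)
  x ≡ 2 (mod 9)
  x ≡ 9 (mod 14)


Moduli 8, 9, 14 are not pairwise coprime, so CRT works modulo lcm(m_i) when all pairwise compatibility conditions hold.
Pairwise compatibility: gcd(m_i, m_j) must divide a_i - a_j for every pair.
Merge one congruence at a time:
  Start: x ≡ 3 (mod 8).
  Combine with x ≡ 2 (mod 9): gcd(8, 9) = 1; 2 - 3 = -1, which IS divisible by 1, so compatible.
    Write x = 3 + 8·t and substitute into x ≡ 2 (mod 9): 8·t ≡ 2 − 3 = -1 (mod 9).
    Reduce coefficients mod 9: 8·t ≡ 8 (mod 9).
    The inverse of 8 mod 9 is 8 (since 8·8 = 64 = 7·9 + 1), so t ≡ 8·8 = 64 ≡ 1 (mod 9).
    Then x = 3 + 8·1 = 11, valid modulo lcm(8, 9) = 72: x ≡ 11 (mod 72).
  Combine with x ≡ 9 (mod 14): gcd(72, 14) = 2; 9 - 11 = -2, which IS divisible by 2, so compatible.
    Write x = 11 + 72·t and substitute into x ≡ 9 (mod 14): 72·t ≡ 9 − 11 = -2 (mod 14).
    Divide the congruence (and modulus) by g = 2: 36·t ≡ -1 (mod 7).
    Reduce coefficients mod 7: 1·t ≡ 6 (mod 7).
    So t ≡ 6 (mod 7).
    Then x = 11 + 72·6 = 443, valid modulo lcm(72, 14) = 504: x ≡ 443 (mod 504).
Verify: 443 mod 8 = 3, 443 mod 9 = 2, 443 mod 14 = 9.

x ≡ 443 (mod 504).


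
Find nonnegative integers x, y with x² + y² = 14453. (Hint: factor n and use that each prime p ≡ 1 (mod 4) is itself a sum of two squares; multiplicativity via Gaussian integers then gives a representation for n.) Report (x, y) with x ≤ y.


Step 1: Factor n = 14453 = 97 · 149.
Step 2: Check the mod-4 condition on each prime factor: 97 ≡ 1 (mod 4), exponent 1; 149 ≡ 1 (mod 4), exponent 1.
All primes ≡ 3 (mod 4) appear to even exponent (or don't appear), so by the two-squares theorem n IS expressible as a sum of two squares.
Step 3: Build a representation. Here n = 97 · 149 is a product of primes ≡ 1 (mod 4). Each prime p ≡ 1 (mod 4) is itself a sum of two squares; find a² by testing p − a² for a perfect square:
  97: 97 − 1² = 96, 97 − 2² = 93, 97 − 3² = 88, 97 − 4² = 81 = 9² ⇒ 97 = 4² + 9².
  149: 149 − 1² = 148, 149 − 2² = 145, 149 − 3² = 140, 149 − 4² = 133, 149 − 5² = 124, 149 − 6² = 113, 149 − 7² = 100 = 10² ⇒ 149 = 7² + 10².
  Combine using the Brahmagupta–Fibonacci identity (a² + b²)(c² + d²) = (ac − bd)² + (ad + bc)² = (ac + bd)² + (ad − bc)²:
  97 · 149 = 14453: from (4² + 9²)(7² + 10²), take (4·7 − 9·10, 4·10 + 9·7) = (28 − 90, 40 + 63) = (-62, 103); dropping signs (only squares matter) gives (62, 103); check 62² + 103² = 3844 + 10609 = 14453 ✓.
Step 4: Order so x ≤ y and verify: 62² + 103² = 3844 + 10609 = 14453 = n. ✓

n = 14453 = 62² + 103² (one valid representation with x ≤ y).
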